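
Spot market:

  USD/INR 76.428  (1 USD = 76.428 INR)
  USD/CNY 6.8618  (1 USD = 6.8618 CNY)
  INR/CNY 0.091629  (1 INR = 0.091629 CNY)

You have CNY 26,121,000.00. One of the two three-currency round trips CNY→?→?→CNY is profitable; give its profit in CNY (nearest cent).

Profitable loop is CNY → USD → INR → CNY:
CNY 26,121,000.00 ÷ 6.8618 = USD 3,806,727.10
USD 3,806,727.10 × 76.428 = INR 290,940,538.63
INR 290,940,538.63 × 0.091629 = CNY 26,658,590.61
Profit = CNY 26,658,590.61 − CNY 26,121,000.00

Profit: CNY 537,590.61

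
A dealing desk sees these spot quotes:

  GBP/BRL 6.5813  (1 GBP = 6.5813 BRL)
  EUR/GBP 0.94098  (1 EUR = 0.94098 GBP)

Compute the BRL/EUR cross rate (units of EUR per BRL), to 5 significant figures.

1 BRL ÷ 6.5813 = 0.151946 GBP
0.151946 GBP ÷ 0.94098 = 0.161476 EUR

BRL/EUR = 0.16148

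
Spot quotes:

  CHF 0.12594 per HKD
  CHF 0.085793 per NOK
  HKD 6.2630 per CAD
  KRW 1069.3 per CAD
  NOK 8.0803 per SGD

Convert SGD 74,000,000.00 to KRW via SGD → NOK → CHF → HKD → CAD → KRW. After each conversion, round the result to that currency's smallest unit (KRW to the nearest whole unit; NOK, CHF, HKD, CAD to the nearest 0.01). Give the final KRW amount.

SGD 74,000,000.00 × 8.0803 = NOK 597,942,200.00
NOK 597,942,200.00 × 0.085793 = CHF 51,299,255.16
CHF 51,299,255.16 ÷ 0.12594 = HKD 407,330,912.82
HKD 407,330,912.82 ÷ 6.2630 = CAD 65,037,667.70
CAD 65,037,667.70 × 1069.3 = KRW 69,544,778,072

KRW 69,544,778,072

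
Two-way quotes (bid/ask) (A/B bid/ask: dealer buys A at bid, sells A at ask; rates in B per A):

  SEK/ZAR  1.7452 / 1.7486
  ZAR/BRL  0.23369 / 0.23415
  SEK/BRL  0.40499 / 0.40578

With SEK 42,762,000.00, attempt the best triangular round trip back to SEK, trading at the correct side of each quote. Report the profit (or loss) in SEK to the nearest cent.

Best loop SEK → ZAR → BRL → SEK:
SEK 42,762,000.00 × 1.7452 (sell SEK at bid) = ZAR 74,628,242.40
ZAR 74,628,242.40 × 0.23369 (sell ZAR at bid) = BRL 17,439,873.97
BRL 17,439,873.97 ÷ 0.40578 (buy SEK at ask) = SEK 42,978,643.52

Net profit: SEK 216,643.52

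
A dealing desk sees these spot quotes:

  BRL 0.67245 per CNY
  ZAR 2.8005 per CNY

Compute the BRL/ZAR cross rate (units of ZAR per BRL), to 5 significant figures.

BRL/ZAR = 4.1646

1 BRL ÷ 0.67245 = 1.4871 CNY
1.4871 CNY × 2.8005 = 4.16462 ZAR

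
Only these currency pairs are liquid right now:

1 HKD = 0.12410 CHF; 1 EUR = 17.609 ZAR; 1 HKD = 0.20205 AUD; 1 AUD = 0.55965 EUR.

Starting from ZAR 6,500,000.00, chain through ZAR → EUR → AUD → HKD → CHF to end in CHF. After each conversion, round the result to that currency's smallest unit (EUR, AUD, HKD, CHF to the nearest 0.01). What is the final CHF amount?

ZAR 6,500,000.00 ÷ 17.609 = EUR 369,129.42
EUR 369,129.42 ÷ 0.55965 = AUD 659,571.91
AUD 659,571.91 ÷ 0.20205 = HKD 3,264,399.46
HKD 3,264,399.46 × 0.12410 = CHF 405,111.97

CHF 405,111.97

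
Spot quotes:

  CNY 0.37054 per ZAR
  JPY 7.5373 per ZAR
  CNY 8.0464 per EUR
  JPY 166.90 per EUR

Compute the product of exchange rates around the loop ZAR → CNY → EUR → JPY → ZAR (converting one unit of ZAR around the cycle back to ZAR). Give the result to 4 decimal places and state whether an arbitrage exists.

Around ZAR → CNY → EUR → JPY → ZAR: 1 × 0.37054 ÷ 8.0464 × 166.90 ÷ 7.5373 = 1.019704
Product > 1; profitable direction is ZAR → CNY → EUR → JPY → ZAR.

1.0197 (arbitrage exists)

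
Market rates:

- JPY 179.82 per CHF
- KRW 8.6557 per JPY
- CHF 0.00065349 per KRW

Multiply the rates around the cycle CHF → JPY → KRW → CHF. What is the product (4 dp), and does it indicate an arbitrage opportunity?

1.0171 (arbitrage exists)

Around CHF → JPY → KRW → CHF: 1 × 179.82 × 8.6557 × 0.00065349 = 1.017136
Product > 1; profitable direction is CHF → JPY → KRW → CHF.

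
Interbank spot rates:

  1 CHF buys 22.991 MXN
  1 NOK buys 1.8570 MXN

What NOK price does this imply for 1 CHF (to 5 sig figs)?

1 CHF × 22.991 = 22.991 MXN
22.991 MXN ÷ 1.8570 = 12.3807 NOK

CHF/NOK = 12.381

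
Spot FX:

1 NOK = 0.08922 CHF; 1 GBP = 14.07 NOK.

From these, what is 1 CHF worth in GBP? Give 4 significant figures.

CHF/GBP = 0.7966

1 CHF ÷ 0.08922 = 11.2082 NOK
11.2082 NOK ÷ 14.07 = 0.796606 GBP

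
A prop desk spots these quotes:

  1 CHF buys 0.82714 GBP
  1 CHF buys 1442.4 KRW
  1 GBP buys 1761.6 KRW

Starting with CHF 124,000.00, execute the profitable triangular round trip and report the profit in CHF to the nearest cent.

Profit: CHF 1,262.85

Profitable loop is CHF → GBP → KRW → CHF:
CHF 124,000.00 × 0.82714 = GBP 102,565.36
GBP 102,565.36 × 1761.6 = KRW 180,679,138
KRW 180,679,138 ÷ 1442.4 = CHF 125,262.85
Profit = CHF 125,262.85 − CHF 124,000.00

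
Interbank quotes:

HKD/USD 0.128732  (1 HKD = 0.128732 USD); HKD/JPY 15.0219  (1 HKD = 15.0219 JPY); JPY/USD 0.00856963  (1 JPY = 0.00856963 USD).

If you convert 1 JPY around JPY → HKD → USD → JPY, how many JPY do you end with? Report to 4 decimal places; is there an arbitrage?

Around JPY → HKD → USD → JPY: 1 ÷ 15.0219 × 0.128732 ÷ 0.00856963 = 0.999999
Product ≈ 1 (deviation 0.000%, within rounding noise).

1.0000 (no arbitrage)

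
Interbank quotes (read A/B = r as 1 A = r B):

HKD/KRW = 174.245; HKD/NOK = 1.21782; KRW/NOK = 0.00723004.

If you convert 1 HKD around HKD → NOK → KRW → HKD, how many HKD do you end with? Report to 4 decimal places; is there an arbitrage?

0.9667 (arbitrage exists)

Around HKD → NOK → KRW → HKD: 1 × 1.21782 ÷ 0.00723004 ÷ 174.245 = 0.966679
Product < 1; profitable direction is HKD → KRW → NOK → HKD.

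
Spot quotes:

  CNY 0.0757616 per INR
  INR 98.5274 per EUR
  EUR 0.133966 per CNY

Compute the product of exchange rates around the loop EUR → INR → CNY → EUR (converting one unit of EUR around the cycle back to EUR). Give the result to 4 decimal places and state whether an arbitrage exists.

1.0000 (no arbitrage)

Around EUR → INR → CNY → EUR: 1 × 98.5274 × 0.0757616 × 0.133966 = 1.000002
Product ≈ 1 (deviation 0.000%, within rounding noise).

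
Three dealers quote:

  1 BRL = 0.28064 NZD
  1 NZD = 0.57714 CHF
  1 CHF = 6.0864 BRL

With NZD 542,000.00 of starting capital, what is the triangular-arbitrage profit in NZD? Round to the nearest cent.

Profit: NZD 7,804.19

Profitable loop is NZD → BRL → CHF → NZD:
NZD 542,000.00 ÷ 0.28064 = BRL 1,931,299.89
BRL 1,931,299.89 ÷ 6.0864 = CHF 317,313.99
CHF 317,313.99 ÷ 0.57714 = NZD 549,804.19
Profit = NZD 549,804.19 − NZD 542,000.00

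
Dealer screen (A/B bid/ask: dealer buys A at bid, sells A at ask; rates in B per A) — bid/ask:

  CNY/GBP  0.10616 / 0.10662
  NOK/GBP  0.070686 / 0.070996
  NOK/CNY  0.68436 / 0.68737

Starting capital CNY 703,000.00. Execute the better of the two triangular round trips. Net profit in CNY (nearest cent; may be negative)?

Best loop CNY → GBP → NOK → CNY:
CNY 703,000.00 × 0.10616 (sell CNY at bid) = GBP 74,630.48
GBP 74,630.48 ÷ 0.070996 (buy NOK at ask) = NOK 1,051,192.74
NOK 1,051,192.74 × 0.68436 (sell NOK at bid) = CNY 719,394.27

Net profit: CNY 16,394.27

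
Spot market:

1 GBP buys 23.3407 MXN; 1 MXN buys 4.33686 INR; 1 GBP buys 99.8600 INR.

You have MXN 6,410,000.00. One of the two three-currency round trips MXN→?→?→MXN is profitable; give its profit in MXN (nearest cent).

Profit: MXN 87,641.52

Profitable loop is MXN → INR → GBP → MXN:
MXN 6,410,000.00 × 4.33686 = INR 27,799,272.60
INR 27,799,272.60 ÷ 99.8600 = GBP 278,382.46
GBP 278,382.46 × 23.3407 = MXN 6,497,641.52
Profit = MXN 6,497,641.52 − MXN 6,410,000.00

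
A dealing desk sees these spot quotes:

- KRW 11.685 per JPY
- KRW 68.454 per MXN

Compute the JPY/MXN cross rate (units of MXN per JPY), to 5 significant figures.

1 JPY × 11.685 = 11.685 KRW
11.685 KRW ÷ 68.454 = 0.170699 MXN

JPY/MXN = 0.17070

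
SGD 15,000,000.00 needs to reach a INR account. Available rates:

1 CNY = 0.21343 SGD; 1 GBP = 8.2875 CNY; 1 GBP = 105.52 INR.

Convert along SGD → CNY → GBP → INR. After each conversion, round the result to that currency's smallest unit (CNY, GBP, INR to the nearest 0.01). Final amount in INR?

INR 894,843,392.78

SGD 15,000,000.00 ÷ 0.21343 = CNY 70,280,654.08
CNY 70,280,654.08 ÷ 8.2875 = GBP 8,480,320.25
GBP 8,480,320.25 × 105.52 = INR 894,843,392.78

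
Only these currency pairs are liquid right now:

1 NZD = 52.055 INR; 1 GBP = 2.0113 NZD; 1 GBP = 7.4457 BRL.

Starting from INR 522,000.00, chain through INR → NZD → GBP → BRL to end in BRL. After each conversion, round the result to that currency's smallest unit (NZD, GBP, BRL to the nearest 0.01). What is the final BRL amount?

INR 522,000.00 ÷ 52.055 = NZD 10,027.86
NZD 10,027.86 ÷ 2.0113 = GBP 4,985.76
GBP 4,985.76 × 7.4457 = BRL 37,122.47

BRL 37,122.47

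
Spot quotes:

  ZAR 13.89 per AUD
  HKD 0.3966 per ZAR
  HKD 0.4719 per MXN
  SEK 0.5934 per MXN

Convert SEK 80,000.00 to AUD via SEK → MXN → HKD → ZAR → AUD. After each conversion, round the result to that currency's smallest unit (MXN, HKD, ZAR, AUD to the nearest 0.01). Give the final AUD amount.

AUD 11,548.82

SEK 80,000.00 ÷ 0.5934 = MXN 134,816.31
MXN 134,816.31 × 0.4719 = HKD 63,619.82
HKD 63,619.82 ÷ 0.3966 = ZAR 160,413.06
ZAR 160,413.06 ÷ 13.89 = AUD 11,548.82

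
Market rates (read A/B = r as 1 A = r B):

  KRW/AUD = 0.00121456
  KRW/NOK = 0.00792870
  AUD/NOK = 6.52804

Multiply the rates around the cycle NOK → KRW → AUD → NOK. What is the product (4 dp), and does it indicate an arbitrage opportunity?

Around NOK → KRW → AUD → NOK: 1 ÷ 0.00792870 × 0.00121456 × 6.52804 = 1.000000
Product ≈ 1 (deviation 0.000%, within rounding noise).

1.0000 (no arbitrage)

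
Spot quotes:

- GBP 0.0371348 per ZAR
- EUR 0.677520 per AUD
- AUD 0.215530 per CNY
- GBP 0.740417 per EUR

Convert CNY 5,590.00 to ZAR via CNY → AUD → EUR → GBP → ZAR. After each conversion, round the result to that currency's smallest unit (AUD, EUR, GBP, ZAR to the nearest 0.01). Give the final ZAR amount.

ZAR 16,275.57

CNY 5,590.00 × 0.215530 = AUD 1,204.81
AUD 1,204.81 × 0.677520 = EUR 816.28
EUR 816.28 × 0.740417 = GBP 604.39
GBP 604.39 ÷ 0.0371348 = ZAR 16,275.57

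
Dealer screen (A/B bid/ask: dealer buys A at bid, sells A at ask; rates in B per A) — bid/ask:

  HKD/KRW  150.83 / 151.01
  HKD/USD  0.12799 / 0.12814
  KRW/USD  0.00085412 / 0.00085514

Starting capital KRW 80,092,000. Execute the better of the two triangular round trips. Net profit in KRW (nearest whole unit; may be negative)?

Net profit: KRW 429,349

Best loop KRW → USD → HKD → KRW:
KRW 80,092,000 × 0.00085412 (sell KRW at bid) = USD 68,408.18
USD 68,408.18 ÷ 0.12814 (buy HKD at ask) = HKD 533,854.99
HKD 533,854.99 × 150.83 (sell HKD at bid) = KRW 80,521,349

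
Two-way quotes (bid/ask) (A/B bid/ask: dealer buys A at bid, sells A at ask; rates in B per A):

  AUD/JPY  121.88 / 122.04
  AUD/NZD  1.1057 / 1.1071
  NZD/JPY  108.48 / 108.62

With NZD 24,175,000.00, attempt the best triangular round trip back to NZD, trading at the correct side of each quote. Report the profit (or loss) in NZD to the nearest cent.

Best loop NZD → AUD → JPY → NZD:
NZD 24,175,000.00 ÷ 1.1071 (buy AUD at ask) = AUD 21,836,329.15
AUD 21,836,329.15 × 121.88 (sell AUD at bid) = JPY 2,661,411,797
JPY 2,661,411,797 ÷ 108.62 (buy NZD at ask) = NZD 24,502,041.95

Net profit: NZD 327,041.95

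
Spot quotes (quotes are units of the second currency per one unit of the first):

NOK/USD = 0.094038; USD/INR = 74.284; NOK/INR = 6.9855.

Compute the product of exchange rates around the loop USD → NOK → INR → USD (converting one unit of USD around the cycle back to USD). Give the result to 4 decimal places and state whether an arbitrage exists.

1.0000 (no arbitrage)

Around USD → NOK → INR → USD: 1 ÷ 0.094038 × 6.9855 ÷ 74.284 = 0.999997
Product ≈ 1 (deviation 0.000%, within rounding noise).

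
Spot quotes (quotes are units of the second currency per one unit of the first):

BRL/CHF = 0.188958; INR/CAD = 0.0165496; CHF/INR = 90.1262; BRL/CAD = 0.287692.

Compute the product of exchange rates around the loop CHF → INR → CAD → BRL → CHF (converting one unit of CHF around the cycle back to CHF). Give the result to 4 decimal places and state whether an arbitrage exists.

0.9797 (arbitrage exists)

Around CHF → INR → CAD → BRL → CHF: 1 × 90.1262 × 0.0165496 ÷ 0.287692 × 0.188958 = 0.979662
Product < 1; profitable direction is CHF → BRL → CAD → INR → CHF.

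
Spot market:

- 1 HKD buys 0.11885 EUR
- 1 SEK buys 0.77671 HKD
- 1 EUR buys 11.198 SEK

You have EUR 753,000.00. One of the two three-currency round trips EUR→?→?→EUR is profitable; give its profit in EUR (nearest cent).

Profit: EUR 25,383.32

Profitable loop is EUR → SEK → HKD → EUR:
EUR 753,000.00 × 11.198 = SEK 8,432,094.00
SEK 8,432,094.00 × 0.77671 = HKD 6,549,291.73
HKD 6,549,291.73 × 0.11885 = EUR 778,383.32
Profit = EUR 778,383.32 − EUR 753,000.00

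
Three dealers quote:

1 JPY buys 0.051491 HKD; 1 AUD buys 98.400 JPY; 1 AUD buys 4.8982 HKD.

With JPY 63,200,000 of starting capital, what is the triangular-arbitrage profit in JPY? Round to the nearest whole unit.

Profitable loop is JPY → HKD → AUD → JPY:
JPY 63,200,000 × 0.051491 = HKD 3,254,231.20
HKD 3,254,231.20 ÷ 4.8982 = AUD 664,372.87
AUD 664,372.87 × 98.400 = JPY 65,374,291
Profit = JPY 65,374,291 − JPY 63,200,000

Profit: JPY 2,174,291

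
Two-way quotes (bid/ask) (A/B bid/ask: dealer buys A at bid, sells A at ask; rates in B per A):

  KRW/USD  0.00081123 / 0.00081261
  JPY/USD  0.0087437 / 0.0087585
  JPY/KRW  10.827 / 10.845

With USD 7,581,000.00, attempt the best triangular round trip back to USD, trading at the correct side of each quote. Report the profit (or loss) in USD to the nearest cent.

Net profit: USD 21,368.24

Best loop USD → JPY → KRW → USD:
USD 7,581,000.00 ÷ 0.0087585 (buy JPY at ask) = JPY 865,559,171
JPY 865,559,171 × 10.827 (sell JPY at bid) = KRW 9,371,409,145
KRW 9,371,409,145 × 0.00081123 (sell KRW at bid) = USD 7,602,368.24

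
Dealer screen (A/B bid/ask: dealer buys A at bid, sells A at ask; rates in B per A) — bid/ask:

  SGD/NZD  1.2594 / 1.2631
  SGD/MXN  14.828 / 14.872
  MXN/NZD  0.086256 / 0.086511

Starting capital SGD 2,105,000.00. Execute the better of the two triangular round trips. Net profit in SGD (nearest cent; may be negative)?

Net profit: SGD 26,504.51

Best loop SGD → MXN → NZD → SGD:
SGD 2,105,000.00 × 14.828 (sell SGD at bid) = MXN 31,212,940.00
MXN 31,212,940.00 × 0.086256 (sell MXN at bid) = NZD 2,692,303.35
NZD 2,692,303.35 ÷ 1.2631 (buy SGD at ask) = SGD 2,131,504.51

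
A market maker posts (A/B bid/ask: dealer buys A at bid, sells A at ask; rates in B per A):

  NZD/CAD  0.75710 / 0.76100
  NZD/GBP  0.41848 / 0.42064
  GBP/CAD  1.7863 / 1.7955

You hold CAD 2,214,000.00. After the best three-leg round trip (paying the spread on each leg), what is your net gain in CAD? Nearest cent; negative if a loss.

Best loop CAD → GBP → NZD → CAD:
CAD 2,214,000.00 ÷ 1.7955 (buy GBP at ask) = GBP 1,233,082.71
GBP 1,233,082.71 ÷ 0.42064 (buy NZD at ask) = NZD 2,931,444.24
NZD 2,931,444.24 × 0.75710 (sell NZD at bid) = CAD 2,219,396.44

Net profit: CAD 5,396.44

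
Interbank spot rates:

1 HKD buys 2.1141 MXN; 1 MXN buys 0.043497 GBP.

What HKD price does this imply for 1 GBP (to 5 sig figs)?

GBP/HKD = 10.875

1 GBP ÷ 0.043497 = 22.9901 MXN
22.9901 MXN ÷ 2.1141 = 10.8746 HKD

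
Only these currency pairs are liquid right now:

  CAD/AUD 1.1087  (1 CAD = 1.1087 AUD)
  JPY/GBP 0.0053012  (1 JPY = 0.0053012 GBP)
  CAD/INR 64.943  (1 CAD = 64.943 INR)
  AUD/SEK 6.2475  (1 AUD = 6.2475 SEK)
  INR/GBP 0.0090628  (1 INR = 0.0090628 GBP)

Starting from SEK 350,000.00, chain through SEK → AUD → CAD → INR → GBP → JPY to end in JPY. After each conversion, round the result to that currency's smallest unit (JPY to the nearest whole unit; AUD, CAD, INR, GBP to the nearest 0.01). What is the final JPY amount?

JPY 5,610,069

SEK 350,000.00 ÷ 6.2475 = AUD 56,022.41
AUD 56,022.41 ÷ 1.1087 = CAD 50,529.82
CAD 50,529.82 × 64.943 = INR 3,281,558.10
INR 3,281,558.10 × 0.0090628 = GBP 29,740.10
GBP 29,740.10 ÷ 0.0053012 = JPY 5,610,069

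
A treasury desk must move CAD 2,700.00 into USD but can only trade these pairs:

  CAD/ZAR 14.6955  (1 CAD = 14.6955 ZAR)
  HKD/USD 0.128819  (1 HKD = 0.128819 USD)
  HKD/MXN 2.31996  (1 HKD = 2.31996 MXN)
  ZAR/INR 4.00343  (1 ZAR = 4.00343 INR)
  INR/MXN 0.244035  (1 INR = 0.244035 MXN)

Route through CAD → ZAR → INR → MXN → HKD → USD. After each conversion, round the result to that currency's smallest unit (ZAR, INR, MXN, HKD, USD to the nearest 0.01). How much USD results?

USD 2,152.44

CAD 2,700.00 × 14.6955 = ZAR 39,677.85
ZAR 39,677.85 × 4.00343 = INR 158,847.50
INR 158,847.50 × 0.244035 = MXN 38,764.35
MXN 38,764.35 ÷ 2.31996 = HKD 16,709.06
HKD 16,709.06 × 0.128819 = USD 2,152.44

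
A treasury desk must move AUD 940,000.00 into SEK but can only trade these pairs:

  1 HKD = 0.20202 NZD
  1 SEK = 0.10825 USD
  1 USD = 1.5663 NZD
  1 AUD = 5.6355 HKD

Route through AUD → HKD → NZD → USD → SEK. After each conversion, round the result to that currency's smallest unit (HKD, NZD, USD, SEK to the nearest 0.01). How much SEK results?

SEK 6,311,779.58

AUD 940,000.00 × 5.6355 = HKD 5,297,370.00
HKD 5,297,370.00 × 0.20202 = NZD 1,070,174.69
NZD 1,070,174.69 ÷ 1.5663 = USD 683,250.14
USD 683,250.14 ÷ 0.10825 = SEK 6,311,779.58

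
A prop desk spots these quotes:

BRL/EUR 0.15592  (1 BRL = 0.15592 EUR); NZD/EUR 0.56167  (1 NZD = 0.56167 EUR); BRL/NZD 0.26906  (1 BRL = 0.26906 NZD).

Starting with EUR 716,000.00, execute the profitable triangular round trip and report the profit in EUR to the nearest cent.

Profitable loop is EUR → NZD → BRL → EUR:
EUR 716,000.00 ÷ 0.56167 = NZD 1,274,769.88
NZD 1,274,769.88 ÷ 0.26906 = BRL 4,737,864.72
BRL 4,737,864.72 × 0.15592 = EUR 738,727.87
Profit = EUR 738,727.87 − EUR 716,000.00

Profit: EUR 22,727.87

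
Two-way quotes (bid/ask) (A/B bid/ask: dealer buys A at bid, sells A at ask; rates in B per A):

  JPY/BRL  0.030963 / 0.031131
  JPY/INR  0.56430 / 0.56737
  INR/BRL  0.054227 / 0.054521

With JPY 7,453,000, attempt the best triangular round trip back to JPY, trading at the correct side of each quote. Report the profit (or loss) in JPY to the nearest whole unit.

Best loop JPY → BRL → INR → JPY:
JPY 7,453,000 × 0.030963 (sell JPY at bid) = BRL 230,767.24
BRL 230,767.24 ÷ 0.054521 (buy INR at ask) = INR 4,232,630.34
INR 4,232,630.34 ÷ 0.56737 (buy JPY at ask) = JPY 7,460,088

Net profit: JPY 7,088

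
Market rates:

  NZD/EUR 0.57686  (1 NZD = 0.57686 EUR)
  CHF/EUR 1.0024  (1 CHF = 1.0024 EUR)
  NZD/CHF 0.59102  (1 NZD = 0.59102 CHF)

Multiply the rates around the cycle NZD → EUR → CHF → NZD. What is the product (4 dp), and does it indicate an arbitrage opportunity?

Around NZD → EUR → CHF → NZD: 1 × 0.57686 ÷ 1.0024 ÷ 0.59102 = 0.973705
Product < 1; profitable direction is NZD → CHF → EUR → NZD.

0.9737 (arbitrage exists)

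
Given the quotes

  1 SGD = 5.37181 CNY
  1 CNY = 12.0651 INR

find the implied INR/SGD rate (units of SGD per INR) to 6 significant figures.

1 INR ÷ 12.0651 = 0.0828837 CNY
0.0828837 CNY ÷ 5.37181 = 0.0154294 SGD

INR/SGD = 0.0154294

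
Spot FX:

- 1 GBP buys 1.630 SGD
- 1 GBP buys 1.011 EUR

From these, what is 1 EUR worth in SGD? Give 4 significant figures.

1 EUR ÷ 1.011 = 0.98912 GBP
0.98912 GBP × 1.630 = 1.61227 SGD

EUR/SGD = 1.612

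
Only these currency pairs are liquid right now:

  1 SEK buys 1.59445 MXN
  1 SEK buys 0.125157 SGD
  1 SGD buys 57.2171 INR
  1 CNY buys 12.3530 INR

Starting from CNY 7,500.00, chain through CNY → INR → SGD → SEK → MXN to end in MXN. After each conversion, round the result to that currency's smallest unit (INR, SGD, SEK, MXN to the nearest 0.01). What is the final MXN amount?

CNY 7,500.00 × 12.3530 = INR 92,647.50
INR 92,647.50 ÷ 57.2171 = SGD 1,619.23
SGD 1,619.23 ÷ 0.125157 = SEK 12,937.59
SEK 12,937.59 × 1.59445 = MXN 20,628.34

MXN 20,628.34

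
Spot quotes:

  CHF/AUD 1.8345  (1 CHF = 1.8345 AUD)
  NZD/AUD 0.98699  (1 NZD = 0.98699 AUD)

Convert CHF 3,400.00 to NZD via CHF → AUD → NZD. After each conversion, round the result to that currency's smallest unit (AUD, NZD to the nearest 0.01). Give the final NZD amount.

NZD 6,319.52

CHF 3,400.00 × 1.8345 = AUD 6,237.30
AUD 6,237.30 ÷ 0.98699 = NZD 6,319.52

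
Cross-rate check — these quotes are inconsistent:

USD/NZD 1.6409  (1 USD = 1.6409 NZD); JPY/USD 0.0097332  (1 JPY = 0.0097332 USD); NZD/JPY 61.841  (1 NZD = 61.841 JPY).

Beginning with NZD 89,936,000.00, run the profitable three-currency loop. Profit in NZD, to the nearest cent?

Profit: NZD 1,122,250.46

Profitable loop is NZD → USD → JPY → NZD:
NZD 89,936,000.00 ÷ 1.6409 = USD 54,808,946.31
USD 54,808,946.31 ÷ 0.0097332 = JPY 5,631,133,267
JPY 5,631,133,267 ÷ 61.841 = NZD 91,058,250.46
Profit = NZD 91,058,250.46 − NZD 89,936,000.00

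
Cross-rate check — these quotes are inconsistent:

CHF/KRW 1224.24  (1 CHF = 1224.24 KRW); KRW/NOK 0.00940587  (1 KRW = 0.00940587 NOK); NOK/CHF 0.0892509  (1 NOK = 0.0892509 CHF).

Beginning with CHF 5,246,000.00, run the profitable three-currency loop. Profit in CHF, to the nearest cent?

Profit: CHF 145,460.50

Profitable loop is CHF → KRW → NOK → CHF:
CHF 5,246,000.00 × 1224.24 = KRW 6,422,363,040
KRW 6,422,363,040 × 0.00940587 = NOK 60,407,911.85
NOK 60,407,911.85 × 0.0892509 = CHF 5,391,460.50
Profit = CHF 5,391,460.50 − CHF 5,246,000.00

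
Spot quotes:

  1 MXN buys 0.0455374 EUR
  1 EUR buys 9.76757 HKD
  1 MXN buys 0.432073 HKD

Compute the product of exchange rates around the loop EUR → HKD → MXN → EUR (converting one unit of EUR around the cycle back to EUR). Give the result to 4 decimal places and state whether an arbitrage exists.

Around EUR → HKD → MXN → EUR: 1 × 9.76757 ÷ 0.432073 × 0.0455374 = 1.029432
Product > 1; profitable direction is EUR → HKD → MXN → EUR.

1.0294 (arbitrage exists)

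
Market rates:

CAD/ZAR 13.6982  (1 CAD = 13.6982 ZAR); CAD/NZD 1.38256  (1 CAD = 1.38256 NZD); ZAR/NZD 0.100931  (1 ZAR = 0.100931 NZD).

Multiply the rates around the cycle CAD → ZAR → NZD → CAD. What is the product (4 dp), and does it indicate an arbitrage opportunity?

1.0000 (no arbitrage)

Around CAD → ZAR → NZD → CAD: 1 × 13.6982 × 0.100931 ÷ 1.38256 = 1.000009
Product ≈ 1 (deviation 0.001%, within rounding noise).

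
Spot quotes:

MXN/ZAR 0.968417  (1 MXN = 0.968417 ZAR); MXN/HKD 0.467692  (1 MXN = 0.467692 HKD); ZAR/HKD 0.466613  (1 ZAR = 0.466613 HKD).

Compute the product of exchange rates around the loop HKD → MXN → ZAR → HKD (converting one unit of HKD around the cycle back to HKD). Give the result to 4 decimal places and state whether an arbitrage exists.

0.9662 (arbitrage exists)

Around HKD → MXN → ZAR → HKD: 1 ÷ 0.467692 × 0.968417 × 0.466613 = 0.966183
Product < 1; profitable direction is HKD → ZAR → MXN → HKD.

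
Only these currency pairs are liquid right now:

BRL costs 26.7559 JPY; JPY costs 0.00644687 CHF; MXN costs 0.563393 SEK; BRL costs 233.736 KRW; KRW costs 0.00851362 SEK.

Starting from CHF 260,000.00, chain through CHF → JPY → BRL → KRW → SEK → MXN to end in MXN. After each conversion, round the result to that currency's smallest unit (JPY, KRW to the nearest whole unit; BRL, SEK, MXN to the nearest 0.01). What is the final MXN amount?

MXN 5,323,941.69

CHF 260,000.00 ÷ 0.00644687 = JPY 40,329,648
JPY 40,329,648 ÷ 26.7559 = BRL 1,507,317.94
BRL 1,507,317.94 × 233.736 = KRW 352,314,466
KRW 352,314,466 × 0.00851362 = SEK 2,999,471.48
SEK 2,999,471.48 ÷ 0.563393 = MXN 5,323,941.69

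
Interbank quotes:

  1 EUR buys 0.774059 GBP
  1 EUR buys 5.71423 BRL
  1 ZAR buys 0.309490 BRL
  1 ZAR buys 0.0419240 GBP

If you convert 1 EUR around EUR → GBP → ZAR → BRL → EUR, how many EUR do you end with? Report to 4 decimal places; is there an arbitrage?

1.0000 (no arbitrage)

Around EUR → GBP → ZAR → BRL → EUR: 1 × 0.774059 ÷ 0.0419240 × 0.309490 ÷ 5.71423 = 1.000001
Product ≈ 1 (deviation 0.000%, within rounding noise).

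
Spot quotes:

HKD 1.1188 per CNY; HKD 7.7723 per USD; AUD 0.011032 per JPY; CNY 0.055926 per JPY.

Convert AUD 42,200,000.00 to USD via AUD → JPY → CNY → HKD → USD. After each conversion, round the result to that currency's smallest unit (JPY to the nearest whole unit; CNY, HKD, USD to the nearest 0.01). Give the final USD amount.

AUD 42,200,000.00 ÷ 0.011032 = JPY 3,825,235,678
JPY 3,825,235,678 × 0.055926 = CNY 213,930,130.53
CNY 213,930,130.53 × 1.1188 = HKD 239,345,030.04
HKD 239,345,030.04 ÷ 7.7723 = USD 30,794,620.65

USD 30,794,620.65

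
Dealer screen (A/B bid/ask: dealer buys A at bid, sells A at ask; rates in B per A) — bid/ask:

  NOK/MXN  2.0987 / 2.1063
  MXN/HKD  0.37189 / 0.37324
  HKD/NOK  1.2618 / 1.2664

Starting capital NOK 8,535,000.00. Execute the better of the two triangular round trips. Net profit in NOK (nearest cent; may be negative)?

Best loop NOK → HKD → MXN → NOK:
NOK 8,535,000.00 ÷ 1.2664 (buy HKD at ask) = HKD 6,739,576.75
HKD 6,739,576.75 ÷ 0.37324 (buy MXN at ask) = MXN 18,056,951.97
MXN 18,056,951.97 ÷ 2.1063 (buy NOK at ask) = NOK 8,572,830.07

Net profit: NOK 37,830.07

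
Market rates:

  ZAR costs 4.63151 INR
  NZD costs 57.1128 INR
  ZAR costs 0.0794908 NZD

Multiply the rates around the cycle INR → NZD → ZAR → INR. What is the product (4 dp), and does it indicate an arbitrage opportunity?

1.0202 (arbitrage exists)

Around INR → NZD → ZAR → INR: 1 ÷ 57.1128 ÷ 0.0794908 × 4.63151 = 1.020169
Product > 1; profitable direction is INR → NZD → ZAR → INR.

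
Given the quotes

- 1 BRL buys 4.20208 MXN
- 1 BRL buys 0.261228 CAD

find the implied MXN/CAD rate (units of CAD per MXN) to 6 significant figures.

1 MXN ÷ 4.20208 = 0.237977 BRL
0.237977 BRL × 0.261228 = 0.0621664 CAD

MXN/CAD = 0.0621664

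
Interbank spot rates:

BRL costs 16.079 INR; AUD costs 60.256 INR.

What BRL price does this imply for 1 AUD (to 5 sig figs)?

AUD/BRL = 3.7475

1 AUD × 60.256 = 60.256 INR
60.256 INR ÷ 16.079 = 3.7475 BRL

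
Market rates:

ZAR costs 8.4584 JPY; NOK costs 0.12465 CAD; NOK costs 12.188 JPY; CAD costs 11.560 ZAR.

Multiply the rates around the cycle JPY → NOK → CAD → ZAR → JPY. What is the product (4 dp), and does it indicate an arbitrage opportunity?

Around JPY → NOK → CAD → ZAR → JPY: 1 ÷ 12.188 × 0.12465 × 11.560 × 8.4584 = 1.000014
Product ≈ 1 (deviation 0.001%, within rounding noise).

1.0000 (no arbitrage)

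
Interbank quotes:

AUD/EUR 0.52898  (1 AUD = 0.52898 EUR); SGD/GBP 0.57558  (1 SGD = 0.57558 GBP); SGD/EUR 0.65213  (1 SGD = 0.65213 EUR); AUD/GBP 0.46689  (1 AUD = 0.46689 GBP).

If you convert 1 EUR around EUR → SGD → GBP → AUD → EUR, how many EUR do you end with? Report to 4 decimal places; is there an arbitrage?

Around EUR → SGD → GBP → AUD → EUR: 1 ÷ 0.65213 × 0.57558 ÷ 0.46689 × 0.52898 = 0.999991
Product ≈ 1 (deviation 0.001%, within rounding noise).

1.0000 (no arbitrage)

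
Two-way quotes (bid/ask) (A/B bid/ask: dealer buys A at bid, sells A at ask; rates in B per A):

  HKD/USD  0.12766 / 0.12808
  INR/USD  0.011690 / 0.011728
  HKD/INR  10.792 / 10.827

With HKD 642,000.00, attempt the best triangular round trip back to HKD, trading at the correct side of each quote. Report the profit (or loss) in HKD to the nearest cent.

Net profit: HKD 3,442.82

Best loop HKD → USD → INR → HKD:
HKD 642,000.00 × 0.12766 (sell HKD at bid) = USD 81,957.72
USD 81,957.72 ÷ 0.011728 (buy INR at ask) = INR 6,988,209.41
INR 6,988,209.41 ÷ 10.827 (buy HKD at ask) = HKD 645,442.82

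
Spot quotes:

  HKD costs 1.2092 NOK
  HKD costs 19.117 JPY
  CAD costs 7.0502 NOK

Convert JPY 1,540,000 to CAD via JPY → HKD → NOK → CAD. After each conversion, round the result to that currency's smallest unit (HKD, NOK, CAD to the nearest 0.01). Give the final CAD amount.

JPY 1,540,000 ÷ 19.117 = HKD 80,556.57
HKD 80,556.57 × 1.2092 = NOK 97,409.00
NOK 97,409.00 ÷ 7.0502 = CAD 13,816.49

CAD 13,816.49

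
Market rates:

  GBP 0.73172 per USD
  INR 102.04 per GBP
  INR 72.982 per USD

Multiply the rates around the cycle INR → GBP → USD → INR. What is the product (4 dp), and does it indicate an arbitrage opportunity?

0.9775 (arbitrage exists)

Around INR → GBP → USD → INR: 1 ÷ 102.04 ÷ 0.73172 × 72.982 = 0.977463
Product < 1; profitable direction is INR → USD → GBP → INR.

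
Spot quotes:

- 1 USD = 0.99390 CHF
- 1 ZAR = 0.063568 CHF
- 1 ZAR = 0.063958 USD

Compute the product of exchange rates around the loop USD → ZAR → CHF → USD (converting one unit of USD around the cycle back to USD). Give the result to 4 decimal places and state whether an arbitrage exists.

1.0000 (no arbitrage)

Around USD → ZAR → CHF → USD: 1 ÷ 0.063958 × 0.063568 ÷ 0.99390 = 1.000002
Product ≈ 1 (deviation 0.000%, within rounding noise).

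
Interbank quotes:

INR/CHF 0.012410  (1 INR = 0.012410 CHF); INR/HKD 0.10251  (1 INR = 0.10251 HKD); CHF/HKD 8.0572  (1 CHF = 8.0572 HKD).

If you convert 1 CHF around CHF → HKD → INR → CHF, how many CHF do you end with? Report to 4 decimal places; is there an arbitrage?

0.9754 (arbitrage exists)

Around CHF → HKD → INR → CHF: 1 × 8.0572 ÷ 0.10251 × 0.012410 = 0.975416
Product < 1; profitable direction is CHF → INR → HKD → CHF.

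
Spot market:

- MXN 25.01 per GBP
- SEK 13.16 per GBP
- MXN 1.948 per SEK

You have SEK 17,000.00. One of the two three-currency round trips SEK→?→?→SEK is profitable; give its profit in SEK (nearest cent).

Profitable loop is SEK → MXN → GBP → SEK:
SEK 17,000.00 × 1.948 = MXN 33,116.00
MXN 33,116.00 ÷ 25.01 = GBP 1,324.11
GBP 1,324.11 × 13.16 = SEK 17,425.29
Profit = SEK 17,425.29 − SEK 17,000.00

Profit: SEK 425.29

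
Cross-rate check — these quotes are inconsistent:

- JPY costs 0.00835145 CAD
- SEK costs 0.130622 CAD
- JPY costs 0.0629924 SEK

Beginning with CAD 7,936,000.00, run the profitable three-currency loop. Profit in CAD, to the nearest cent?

Profitable loop is CAD → SEK → JPY → CAD:
CAD 7,936,000.00 ÷ 0.130622 = SEK 60,755,462.33
SEK 60,755,462.33 ÷ 0.0629924 = JPY 964,488,769
JPY 964,488,769 × 0.00835145 = CAD 8,054,879.73
Profit = CAD 8,054,879.73 − CAD 7,936,000.00

Profit: CAD 118,879.73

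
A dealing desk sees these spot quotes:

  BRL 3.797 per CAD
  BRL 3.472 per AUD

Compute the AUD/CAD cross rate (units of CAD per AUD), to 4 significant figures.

1 AUD × 3.472 = 3.472 BRL
3.472 BRL ÷ 3.797 = 0.914406 CAD

AUD/CAD = 0.9144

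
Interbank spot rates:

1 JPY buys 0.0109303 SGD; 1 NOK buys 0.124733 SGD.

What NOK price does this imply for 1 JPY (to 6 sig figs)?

JPY/NOK = 0.0876296

1 JPY × 0.0109303 = 0.0109303 SGD
0.0109303 SGD ÷ 0.124733 = 0.0876296 NOK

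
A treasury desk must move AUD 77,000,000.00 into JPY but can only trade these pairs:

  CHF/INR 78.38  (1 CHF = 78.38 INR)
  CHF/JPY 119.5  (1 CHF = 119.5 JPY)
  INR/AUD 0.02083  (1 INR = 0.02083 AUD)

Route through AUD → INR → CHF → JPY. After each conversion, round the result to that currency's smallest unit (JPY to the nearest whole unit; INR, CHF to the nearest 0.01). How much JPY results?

JPY 5,635,910,677

AUD 77,000,000.00 ÷ 0.02083 = INR 3,696,591,454.63
INR 3,696,591,454.63 ÷ 78.38 = CHF 47,162,432.44
CHF 47,162,432.44 × 119.5 = JPY 5,635,910,677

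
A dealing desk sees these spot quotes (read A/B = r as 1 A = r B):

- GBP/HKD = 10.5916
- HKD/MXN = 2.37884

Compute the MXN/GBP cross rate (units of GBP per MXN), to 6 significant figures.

1 MXN ÷ 2.37884 = 0.420373 HKD
0.420373 HKD ÷ 10.5916 = 0.0396893 GBP

MXN/GBP = 0.0396893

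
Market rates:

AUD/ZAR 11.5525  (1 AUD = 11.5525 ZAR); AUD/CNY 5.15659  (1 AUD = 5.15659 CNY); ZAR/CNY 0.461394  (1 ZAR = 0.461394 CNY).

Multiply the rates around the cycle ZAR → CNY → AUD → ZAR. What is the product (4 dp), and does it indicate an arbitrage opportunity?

1.0337 (arbitrage exists)

Around ZAR → CNY → AUD → ZAR: 1 × 0.461394 ÷ 5.15659 × 11.5525 = 1.033678
Product > 1; profitable direction is ZAR → CNY → AUD → ZAR.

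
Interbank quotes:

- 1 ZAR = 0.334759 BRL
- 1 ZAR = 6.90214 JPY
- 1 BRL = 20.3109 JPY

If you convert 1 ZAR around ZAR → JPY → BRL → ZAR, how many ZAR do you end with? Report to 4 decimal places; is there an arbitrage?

Around ZAR → JPY → BRL → ZAR: 1 × 6.90214 ÷ 20.3109 ÷ 0.334759 = 1.015132
Product > 1; profitable direction is ZAR → JPY → BRL → ZAR.

1.0151 (arbitrage exists)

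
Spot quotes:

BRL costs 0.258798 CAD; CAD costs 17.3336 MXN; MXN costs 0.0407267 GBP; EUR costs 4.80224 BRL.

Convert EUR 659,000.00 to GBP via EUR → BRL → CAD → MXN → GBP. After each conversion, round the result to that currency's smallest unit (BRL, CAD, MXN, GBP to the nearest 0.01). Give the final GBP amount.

EUR 659,000.00 × 4.80224 = BRL 3,164,676.16
BRL 3,164,676.16 × 0.258798 = CAD 819,011.86
CAD 819,011.86 × 17.3336 = MXN 14,196,423.98
MXN 14,196,423.98 × 0.0407267 = GBP 578,173.50

GBP 578,173.50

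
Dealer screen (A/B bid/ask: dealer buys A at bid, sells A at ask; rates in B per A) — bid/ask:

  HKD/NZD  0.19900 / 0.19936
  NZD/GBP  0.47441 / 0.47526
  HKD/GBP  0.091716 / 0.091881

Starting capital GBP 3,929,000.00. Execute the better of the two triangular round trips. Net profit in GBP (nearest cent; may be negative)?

Best loop GBP → HKD → NZD → GBP:
GBP 3,929,000.00 ÷ 0.091881 (buy HKD at ask) = HKD 42,761,833.24
HKD 42,761,833.24 × 0.19900 (sell HKD at bid) = NZD 8,509,604.81
NZD 8,509,604.81 × 0.47441 (sell NZD at bid) = GBP 4,037,041.62

Net profit: GBP 108,041.62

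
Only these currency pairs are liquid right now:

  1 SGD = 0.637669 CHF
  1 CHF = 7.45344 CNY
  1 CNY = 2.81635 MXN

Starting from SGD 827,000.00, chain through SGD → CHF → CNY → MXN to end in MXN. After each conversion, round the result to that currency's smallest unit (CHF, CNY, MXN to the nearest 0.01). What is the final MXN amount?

MXN 11,069,912.72

SGD 827,000.00 × 0.637669 = CHF 527,352.26
CHF 527,352.26 × 7.45344 = CNY 3,930,588.43
CNY 3,930,588.43 × 2.81635 = MXN 11,069,912.72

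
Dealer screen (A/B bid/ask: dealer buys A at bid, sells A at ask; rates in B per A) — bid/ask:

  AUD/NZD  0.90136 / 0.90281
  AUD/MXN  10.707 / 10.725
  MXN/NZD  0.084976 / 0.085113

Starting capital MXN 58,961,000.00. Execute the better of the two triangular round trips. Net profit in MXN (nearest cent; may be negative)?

Net profit: MXN 458,988.93

Best loop MXN → NZD → AUD → MXN:
MXN 58,961,000.00 × 0.084976 (sell MXN at bid) = NZD 5,010,269.94
NZD 5,010,269.94 ÷ 0.90281 (buy AUD at ask) = AUD 5,549,639.39
AUD 5,549,639.39 × 10.707 (sell AUD at bid) = MXN 59,419,988.93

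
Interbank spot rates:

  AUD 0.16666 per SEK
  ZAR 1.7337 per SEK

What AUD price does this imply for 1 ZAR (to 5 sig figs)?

ZAR/AUD = 0.096130

1 ZAR ÷ 1.7337 = 0.576801 SEK
0.576801 SEK × 0.16666 = 0.0961297 AUD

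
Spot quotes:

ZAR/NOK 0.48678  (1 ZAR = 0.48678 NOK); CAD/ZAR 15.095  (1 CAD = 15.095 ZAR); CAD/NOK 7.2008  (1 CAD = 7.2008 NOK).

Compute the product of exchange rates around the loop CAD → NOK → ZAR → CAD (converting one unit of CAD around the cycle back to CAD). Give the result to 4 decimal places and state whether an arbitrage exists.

0.9800 (arbitrage exists)

Around CAD → NOK → ZAR → CAD: 1 × 7.2008 ÷ 0.48678 ÷ 15.095 = 0.979975
Product < 1; profitable direction is CAD → ZAR → NOK → CAD.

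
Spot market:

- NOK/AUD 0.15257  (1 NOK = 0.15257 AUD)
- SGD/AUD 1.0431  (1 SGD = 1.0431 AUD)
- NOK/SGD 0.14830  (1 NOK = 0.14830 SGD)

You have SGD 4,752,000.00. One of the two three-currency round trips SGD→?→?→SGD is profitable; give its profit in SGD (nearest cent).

Profit: SGD 66,084.16

Profitable loop is SGD → AUD → NOK → SGD:
SGD 4,752,000.00 × 1.0431 = AUD 4,956,811.20
AUD 4,956,811.20 ÷ 0.15257 = NOK 32,488,767.12
NOK 32,488,767.12 × 0.14830 = SGD 4,818,084.16
Profit = SGD 4,818,084.16 − SGD 4,752,000.00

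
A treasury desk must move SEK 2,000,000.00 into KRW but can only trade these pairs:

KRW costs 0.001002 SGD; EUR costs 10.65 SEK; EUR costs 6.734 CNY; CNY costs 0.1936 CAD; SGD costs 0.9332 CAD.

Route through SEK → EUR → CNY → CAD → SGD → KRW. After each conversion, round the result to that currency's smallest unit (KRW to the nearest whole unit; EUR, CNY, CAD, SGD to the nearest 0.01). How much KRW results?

SEK 2,000,000.00 ÷ 10.65 = EUR 187,793.43
EUR 187,793.43 × 6.734 = CNY 1,264,600.96
CNY 1,264,600.96 × 0.1936 = CAD 244,826.75
CAD 244,826.75 ÷ 0.9332 = SGD 262,351.85
SGD 262,351.85 ÷ 0.001002 = KRW 261,828,194

KRW 261,828,194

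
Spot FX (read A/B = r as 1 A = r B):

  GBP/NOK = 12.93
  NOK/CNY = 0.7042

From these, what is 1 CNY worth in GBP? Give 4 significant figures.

CNY/GBP = 0.1098

1 CNY ÷ 0.7042 = 1.42005 NOK
1.42005 NOK ÷ 12.93 = 0.109826 GBP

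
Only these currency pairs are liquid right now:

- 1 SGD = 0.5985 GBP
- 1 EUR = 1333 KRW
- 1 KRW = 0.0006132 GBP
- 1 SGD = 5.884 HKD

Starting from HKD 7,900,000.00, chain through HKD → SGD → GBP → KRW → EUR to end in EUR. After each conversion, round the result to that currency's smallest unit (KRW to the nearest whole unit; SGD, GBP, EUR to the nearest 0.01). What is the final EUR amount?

HKD 7,900,000.00 ÷ 5.884 = SGD 1,342,624.07
SGD 1,342,624.07 × 0.5985 = GBP 803,560.51
GBP 803,560.51 ÷ 0.0006132 = KRW 1,310,437,883
KRW 1,310,437,883 ÷ 1333 = EUR 983,074.18

EUR 983,074.18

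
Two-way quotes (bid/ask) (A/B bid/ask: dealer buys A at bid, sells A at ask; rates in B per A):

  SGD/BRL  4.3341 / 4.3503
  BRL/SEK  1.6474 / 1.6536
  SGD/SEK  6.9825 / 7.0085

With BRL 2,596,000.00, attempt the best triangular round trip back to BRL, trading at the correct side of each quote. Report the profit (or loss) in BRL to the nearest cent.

Net profit: BRL 48,707.21

Best loop BRL → SEK → SGD → BRL:
BRL 2,596,000.00 × 1.6474 (sell BRL at bid) = SEK 4,276,650.40
SEK 4,276,650.40 ÷ 7.0085 (buy SGD at ask) = SGD 610,209.09
SGD 610,209.09 × 4.3341 (sell SGD at bid) = BRL 2,644,707.21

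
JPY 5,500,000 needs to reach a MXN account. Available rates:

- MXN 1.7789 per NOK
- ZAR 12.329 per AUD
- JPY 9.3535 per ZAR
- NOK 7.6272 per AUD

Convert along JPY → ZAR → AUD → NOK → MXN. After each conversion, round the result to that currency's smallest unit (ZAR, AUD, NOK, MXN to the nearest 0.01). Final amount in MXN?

MXN 647,108.82

JPY 5,500,000 ÷ 9.3535 = ZAR 588,015.18
ZAR 588,015.18 ÷ 12.329 = AUD 47,693.66
AUD 47,693.66 × 7.6272 = NOK 363,769.08
NOK 363,769.08 × 1.7789 = MXN 647,108.82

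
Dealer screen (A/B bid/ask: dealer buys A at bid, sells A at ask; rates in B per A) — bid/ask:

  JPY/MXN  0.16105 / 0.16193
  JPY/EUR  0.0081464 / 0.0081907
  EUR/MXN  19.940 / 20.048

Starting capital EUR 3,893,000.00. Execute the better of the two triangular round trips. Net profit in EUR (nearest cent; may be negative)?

Best loop EUR → MXN → JPY → EUR:
EUR 3,893,000.00 × 19.940 (sell EUR at bid) = MXN 77,626,420.00
MXN 77,626,420.00 ÷ 0.16193 (buy JPY at ask) = JPY 479,382,573
JPY 479,382,573 × 0.0081464 (sell JPY at bid) = EUR 3,905,242.19

Net profit: EUR 12,242.19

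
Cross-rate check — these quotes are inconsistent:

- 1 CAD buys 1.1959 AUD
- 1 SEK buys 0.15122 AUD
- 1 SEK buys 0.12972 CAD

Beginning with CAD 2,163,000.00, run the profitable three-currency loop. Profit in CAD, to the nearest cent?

Profitable loop is CAD → AUD → SEK → CAD:
CAD 2,163,000.00 × 1.1959 = AUD 2,586,731.70
AUD 2,586,731.70 ÷ 0.15122 = SEK 17,105,751.22
SEK 17,105,751.22 × 0.12972 = CAD 2,218,958.05
Profit = CAD 2,218,958.05 − CAD 2,163,000.00

Profit: CAD 55,958.05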